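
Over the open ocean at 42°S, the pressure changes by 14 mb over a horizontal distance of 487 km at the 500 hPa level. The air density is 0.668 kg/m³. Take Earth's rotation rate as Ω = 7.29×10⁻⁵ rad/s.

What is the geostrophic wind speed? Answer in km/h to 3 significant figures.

159 km/h

Coriolis parameter at 42°S:
f = 2Ω sin φ = 2 × 7.29×10⁻⁵ × sin 42° = 9.76×10⁻⁵ s⁻¹
Pressure gradient: |∂P/∂n| = 1400 Pa / 487000 m = 2.87×10⁻³ Pa/m
Geostrophic balance (pressure-gradient force = Coriolis force):
V_g = (1/(fρ)) |∂P/∂n| = 2.87×10⁻³ / (9.76×10⁻⁵ × 0.668) = 44.1 m/s
Converting: 44.1 m/s × 3.6 = 159 km/h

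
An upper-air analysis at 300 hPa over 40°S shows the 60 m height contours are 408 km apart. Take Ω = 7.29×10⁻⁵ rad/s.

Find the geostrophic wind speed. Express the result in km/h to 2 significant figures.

55 km/h

Coriolis parameter at 40°S:
f = 2Ω sin φ = 2 × 7.29×10⁻⁵ × sin 40° = 9.37×10⁻⁵ s⁻¹
Height gradient: |∂Z/∂n| = 60 m / 408000 m = 1.47×10⁻⁴
On a pressure surface, geostrophic balance gives V_g = (g/f)|∂Z/∂n|:
V_g = 9.81 × 1.47×10⁻⁴ / 9.37×10⁻⁵ = 15.4 m/s
Converting: 15.4 m/s × 3.6 = 55 km/h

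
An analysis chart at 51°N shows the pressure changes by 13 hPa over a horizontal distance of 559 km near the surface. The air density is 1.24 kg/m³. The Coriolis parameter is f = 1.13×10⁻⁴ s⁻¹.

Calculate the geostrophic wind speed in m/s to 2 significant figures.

Pressure gradient: |∂P/∂n| = 1300 Pa / 559000 m = 2.33×10⁻³ Pa/m
Geostrophic balance (pressure-gradient force = Coriolis force):
V_g = (1/(fρ)) |∂P/∂n| = 2.33×10⁻³ / (1.13×10⁻⁴ × 1.24) = 16.6 m/s

17 m/s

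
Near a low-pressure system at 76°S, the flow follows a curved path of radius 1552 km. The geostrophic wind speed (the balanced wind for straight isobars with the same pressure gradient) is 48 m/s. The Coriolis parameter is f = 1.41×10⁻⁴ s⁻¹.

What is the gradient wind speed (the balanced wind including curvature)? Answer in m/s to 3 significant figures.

Around a low, centrifugal force acts outward with Coriolis, so pressure-gradient force balances both:
(1/ρ)|∂P/∂n| = fV + V²/R  →  V² + fR·V − fR·V_g = 0
With fR = 1.41×10⁻⁴ × 1552×10³ m = 219 m/s:
V = [−fR + √((fR)² + 4 fR V_g)]/2 = [−219 + √(219² + 4×219×48)]/2 = 40.5 m/s
Subgeostrophic (V < V_g = 48 m/s), as expected around a low.

40.5 m/s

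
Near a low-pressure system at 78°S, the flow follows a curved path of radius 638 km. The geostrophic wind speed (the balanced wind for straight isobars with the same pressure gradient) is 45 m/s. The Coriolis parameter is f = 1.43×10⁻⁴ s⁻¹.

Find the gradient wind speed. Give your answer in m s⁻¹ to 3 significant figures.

Around a low, centrifugal force acts outward with Coriolis, so pressure-gradient force balances both:
(1/ρ)|∂P/∂n| = fV + V²/R  →  V² + fR·V − fR·V_g = 0
With fR = 1.43×10⁻⁴ × 638×10³ m = 91.2 m/s:
V = [−fR + √((fR)² + 4 fR V_g)]/2 = [−91.2 + √(91.2² + 4×91.2×45)]/2 = 33 m/s
Subgeostrophic (V < V_g = 45 m/s), as expected around a low.

33.0 m s⁻¹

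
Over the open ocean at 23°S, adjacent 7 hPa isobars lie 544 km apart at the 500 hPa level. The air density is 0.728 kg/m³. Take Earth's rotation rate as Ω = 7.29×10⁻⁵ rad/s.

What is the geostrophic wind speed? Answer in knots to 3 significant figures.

Coriolis parameter at 23°S:
f = 2Ω sin φ = 2 × 7.29×10⁻⁵ × sin 23° = 5.70×10⁻⁵ s⁻¹
Pressure gradient: |∂P/∂n| = 700 Pa / 544000 m = 1.29×10⁻³ Pa/m
Geostrophic balance (pressure-gradient force = Coriolis force):
V_g = (1/(fρ)) |∂P/∂n| = 1.29×10⁻³ / (5.70×10⁻⁵ × 0.728) = 31.0 m/s
Converting: 31.0 m/s × 1.944 = 60.3 knots

60.3 knots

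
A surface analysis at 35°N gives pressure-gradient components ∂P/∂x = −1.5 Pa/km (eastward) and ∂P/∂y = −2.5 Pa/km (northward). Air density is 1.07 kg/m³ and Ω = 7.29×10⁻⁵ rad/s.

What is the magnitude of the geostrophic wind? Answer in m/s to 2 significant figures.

33 m/s

Coriolis parameter at 35°N:
f = 2Ω sin φ = 2 × 7.29×10⁻⁵ × sin 35° = 8.36×10⁻⁵ s⁻¹
Component geostrophic relations (x east, y north):
u_g = −(1/(fρ)) ∂P/∂y,  v_g = (1/(fρ)) ∂P/∂x
u_g = −(−2.5×10⁻³)/(8.36×10⁻⁵ × 1.07) = 27.9 m/s;  v_g = (−1.5×10⁻³)/(8.36×10⁻⁵ × 1.07) = −16.8 m/s
|V_g| = √(u_g² + v_g²) = 32.6 m/s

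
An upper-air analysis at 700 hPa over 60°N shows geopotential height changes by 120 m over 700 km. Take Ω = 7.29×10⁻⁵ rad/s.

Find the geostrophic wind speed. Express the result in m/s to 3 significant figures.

13.3 m/s

Coriolis parameter at 60°N:
f = 2Ω sin φ = 2 × 7.29×10⁻⁵ × sin 60° = 1.26×10⁻⁴ s⁻¹
Height gradient: |∂Z/∂n| = 120 m / 700000 m = 1.71×10⁻⁴
On a pressure surface, geostrophic balance gives V_g = (g/f)|∂Z/∂n|:
V_g = 9.81 × 1.71×10⁻⁴ / 1.26×10⁻⁴ = 13.3 m/s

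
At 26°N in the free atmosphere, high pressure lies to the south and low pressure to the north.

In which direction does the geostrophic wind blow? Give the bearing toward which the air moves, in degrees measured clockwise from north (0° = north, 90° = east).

The pressure-gradient force points toward the north (bearing 000°).
Geostrophic balance: in the Northern Hemisphere the Coriolis force deflects motion to the right, so the geostrophic wind blows 90° to the right of the pressure-gradient force (low pressure on the left).
Rotating 000° by 90° clockwise gives 090° — the wind blows toward the east.

090°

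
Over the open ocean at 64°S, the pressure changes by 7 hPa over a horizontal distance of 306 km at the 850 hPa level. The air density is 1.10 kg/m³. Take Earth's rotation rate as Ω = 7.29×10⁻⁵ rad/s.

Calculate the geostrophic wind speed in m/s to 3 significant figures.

Coriolis parameter at 64°S:
f = 2Ω sin φ = 2 × 7.29×10⁻⁵ × sin 64° = 1.31×10⁻⁴ s⁻¹
Pressure gradient: |∂P/∂n| = 700 Pa / 306000 m = 2.29×10⁻³ Pa/m
Geostrophic balance (pressure-gradient force = Coriolis force):
V_g = (1/(fρ)) |∂P/∂n| = 2.29×10⁻³ / (1.31×10⁻⁴ × 1.10) = 15.9 m/s

15.9 m/s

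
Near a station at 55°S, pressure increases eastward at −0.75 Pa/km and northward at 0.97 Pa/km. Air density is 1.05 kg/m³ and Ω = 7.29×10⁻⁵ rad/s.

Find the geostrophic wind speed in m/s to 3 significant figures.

Coriolis parameter at 55°S:
f = 2Ω sin φ = 2 × 7.29×10⁻⁵ × sin 55° = 1.19×10⁻⁴ s⁻¹
In the Southern Hemisphere f is negative: f = −1.19×10⁻⁴ s⁻¹.
Component geostrophic relations (x east, y north):
u_g = −(1/(fρ)) ∂P/∂y,  v_g = (1/(fρ)) ∂P/∂x
u_g = −(0.97×10⁻³)/(−1.19×10⁻⁴ × 1.05) = 7.74 m/s;  v_g = (−0.75×10⁻³)/(−1.19×10⁻⁴ × 1.05) = 5.98 m/s
|V_g| = √(u_g² + v_g²) = 9.78 m/s

9.78 m/s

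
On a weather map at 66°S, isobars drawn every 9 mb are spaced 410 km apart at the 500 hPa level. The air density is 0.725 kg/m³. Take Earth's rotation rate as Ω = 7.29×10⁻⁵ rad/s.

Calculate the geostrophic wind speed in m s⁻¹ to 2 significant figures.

Coriolis parameter at 66°S:
f = 2Ω sin φ = 2 × 7.29×10⁻⁵ × sin 66° = 1.33×10⁻⁴ s⁻¹
Pressure gradient: |∂P/∂n| = 900 Pa / 410000 m = 2.20×10⁻³ Pa/m
Geostrophic balance (pressure-gradient force = Coriolis force):
V_g = (1/(fρ)) |∂P/∂n| = 2.20×10⁻³ / (1.33×10⁻⁴ × 0.725) = 22.7 m/s

23 m s⁻¹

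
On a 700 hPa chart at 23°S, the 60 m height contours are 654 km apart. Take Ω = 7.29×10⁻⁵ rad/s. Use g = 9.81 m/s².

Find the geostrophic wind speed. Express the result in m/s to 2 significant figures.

16 m/s

Coriolis parameter at 23°S:
f = 2Ω sin φ = 2 × 7.29×10⁻⁵ × sin 23° = 5.70×10⁻⁵ s⁻¹
Height gradient: |∂Z/∂n| = 60 m / 654000 m = 9.17×10⁻⁵
On a pressure surface, geostrophic balance gives V_g = (g/f)|∂Z/∂n|:
V_g = 9.81 × 9.17×10⁻⁵ / 5.70×10⁻⁵ = 15.8 m/s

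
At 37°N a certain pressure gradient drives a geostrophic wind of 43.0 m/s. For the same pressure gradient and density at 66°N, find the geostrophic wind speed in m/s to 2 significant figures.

28 m/s

With the same pressure gradient and density, V_g ∝ 1/f ∝ 1/sin φ.
V₂ = V₁ · sin φ₁ / sin φ₂ = 43.0 × sin 37° / sin 66°
V₂ = 43.0 × 0.6018/0.9135 = 28 m/s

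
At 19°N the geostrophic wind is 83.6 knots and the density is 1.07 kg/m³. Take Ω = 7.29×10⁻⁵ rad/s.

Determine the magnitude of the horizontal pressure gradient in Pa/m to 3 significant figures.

Coriolis parameter at 19°N:
f = 2Ω sin φ = 2 × 7.29×10⁻⁵ × sin 19° = 4.75×10⁻⁵ s⁻¹
Wind speed in SI: 83.6 knots = 43.0 m/s
Geostrophic balance rearranged: |∂P/∂n| = f ρ V_g
|∂P/∂n| = 4.75×10⁻⁵ × 1.07 × 43.0 = 2.18×10⁻³ Pa/m

2.18×10⁻³ Pa/m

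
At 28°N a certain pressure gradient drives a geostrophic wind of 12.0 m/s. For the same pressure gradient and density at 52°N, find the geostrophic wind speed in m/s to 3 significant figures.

7.15 m/s

With the same pressure gradient and density, V_g ∝ 1/f ∝ 1/sin φ.
V₂ = V₁ · sin φ₁ / sin φ₂ = 12.0 × sin 28° / sin 52°
V₂ = 12.0 × 0.4695/0.7880 = 7.15 m/s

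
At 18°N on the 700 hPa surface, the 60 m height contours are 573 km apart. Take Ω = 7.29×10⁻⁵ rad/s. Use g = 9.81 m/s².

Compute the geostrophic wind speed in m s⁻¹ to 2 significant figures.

Coriolis parameter at 18°N:
f = 2Ω sin φ = 2 × 7.29×10⁻⁵ × sin 18° = 4.51×10⁻⁵ s⁻¹
Height gradient: |∂Z/∂n| = 60 m / 573000 m = 1.05×10⁻⁴
On a pressure surface, geostrophic balance gives V_g = (g/f)|∂Z/∂n|:
V_g = 9.81 × 1.05×10⁻⁴ / 4.51×10⁻⁵ = 22.8 m/s

23 m s⁻¹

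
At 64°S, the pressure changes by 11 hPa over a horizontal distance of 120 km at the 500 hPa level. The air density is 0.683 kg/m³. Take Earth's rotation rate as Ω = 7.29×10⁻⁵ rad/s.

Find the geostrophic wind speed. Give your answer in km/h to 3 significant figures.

369 km/h

Coriolis parameter at 64°S:
f = 2Ω sin φ = 2 × 7.29×10⁻⁵ × sin 64° = 1.31×10⁻⁴ s⁻¹
Pressure gradient: |∂P/∂n| = 1100 Pa / 120000 m = 9.17×10⁻³ Pa/m
Geostrophic balance (pressure-gradient force = Coriolis force):
V_g = (1/(fρ)) |∂P/∂n| = 9.17×10⁻³ / (1.31×10⁻⁴ × 0.683) = 102 m/s
Converting: 102 m/s × 3.6 = 369 km/h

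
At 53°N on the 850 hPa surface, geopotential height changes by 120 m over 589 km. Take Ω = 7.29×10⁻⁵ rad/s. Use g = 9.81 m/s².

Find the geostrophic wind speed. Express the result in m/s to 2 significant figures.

Coriolis parameter at 53°N:
f = 2Ω sin φ = 2 × 7.29×10⁻⁵ × sin 53° = 1.16×10⁻⁴ s⁻¹
Height gradient: |∂Z/∂n| = 120 m / 589000 m = 2.04×10⁻⁴
On a pressure surface, geostrophic balance gives V_g = (g/f)|∂Z/∂n|:
V_g = 9.81 × 2.04×10⁻⁴ / 1.16×10⁻⁴ = 17.2 m/s

17 m/s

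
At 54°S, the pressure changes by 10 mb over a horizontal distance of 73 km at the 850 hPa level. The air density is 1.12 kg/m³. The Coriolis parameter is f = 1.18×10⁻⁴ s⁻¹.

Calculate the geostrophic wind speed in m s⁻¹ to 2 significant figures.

100 m s⁻¹

Pressure gradient: |∂P/∂n| = 1000 Pa / 73000 m = 1.37×10⁻² Pa/m
Geostrophic balance (pressure-gradient force = Coriolis force):
V_g = (1/(fρ)) |∂P/∂n| = 1.37×10⁻² / (1.18×10⁻⁴ × 1.12) = 104 m/s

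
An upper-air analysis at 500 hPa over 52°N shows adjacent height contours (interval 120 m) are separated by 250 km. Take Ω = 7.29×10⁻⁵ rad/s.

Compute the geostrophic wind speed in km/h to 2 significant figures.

150 km/h

Coriolis parameter at 52°N:
f = 2Ω sin φ = 2 × 7.29×10⁻⁵ × sin 52° = 1.15×10⁻⁴ s⁻¹
Height gradient: |∂Z/∂n| = 120 m / 250000 m = 4.80×10⁻⁴
On a pressure surface, geostrophic balance gives V_g = (g/f)|∂Z/∂n|:
V_g = 9.81 × 4.80×10⁻⁴ / 1.15×10⁻⁴ = 41.0 m/s
Converting: 41.0 m/s × 3.6 = 150 km/h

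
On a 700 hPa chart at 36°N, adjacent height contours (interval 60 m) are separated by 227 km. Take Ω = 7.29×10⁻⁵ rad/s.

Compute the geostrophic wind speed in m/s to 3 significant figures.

Coriolis parameter at 36°N:
f = 2Ω sin φ = 2 × 7.29×10⁻⁵ × sin 36° = 8.57×10⁻⁵ s⁻¹
Height gradient: |∂Z/∂n| = 60 m / 227000 m = 2.64×10⁻⁴
On a pressure surface, geostrophic balance gives V_g = (g/f)|∂Z/∂n|:
V_g = 9.81 × 2.64×10⁻⁴ / 8.57×10⁻⁵ = 30.3 m/s

30.3 m/s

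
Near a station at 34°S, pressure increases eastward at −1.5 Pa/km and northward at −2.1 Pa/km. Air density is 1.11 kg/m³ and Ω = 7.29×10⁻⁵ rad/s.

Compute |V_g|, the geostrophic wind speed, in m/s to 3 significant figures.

28.5 m/s

Coriolis parameter at 34°S:
f = 2Ω sin φ = 2 × 7.29×10⁻⁵ × sin 34° = 8.15×10⁻⁵ s⁻¹
In the Southern Hemisphere f is negative: f = −8.15×10⁻⁵ s⁻¹.
Component geostrophic relations (x east, y north):
u_g = −(1/(fρ)) ∂P/∂y,  v_g = (1/(fρ)) ∂P/∂x
u_g = −(−2.1×10⁻³)/(−8.15×10⁻⁵ × 1.11) = −23.2 m/s;  v_g = (−1.5×10⁻³)/(−8.15×10⁻⁵ × 1.11) = 16.6 m/s
|V_g| = √(u_g² + v_g²) = 28.5 m/s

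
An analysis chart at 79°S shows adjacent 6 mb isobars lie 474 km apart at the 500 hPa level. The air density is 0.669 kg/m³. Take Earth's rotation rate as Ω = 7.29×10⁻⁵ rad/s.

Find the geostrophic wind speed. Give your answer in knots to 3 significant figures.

25.7 knots

Coriolis parameter at 79°S:
f = 2Ω sin φ = 2 × 7.29×10⁻⁵ × sin 79° = 1.43×10⁻⁴ s⁻¹
Pressure gradient: |∂P/∂n| = 600 Pa / 474000 m = 1.27×10⁻³ Pa/m
Geostrophic balance (pressure-gradient force = Coriolis force):
V_g = (1/(fρ)) |∂P/∂n| = 1.27×10⁻³ / (1.43×10⁻⁴ × 0.669) = 13.2 m/s
Converting: 13.2 m/s × 1.944 = 25.7 knots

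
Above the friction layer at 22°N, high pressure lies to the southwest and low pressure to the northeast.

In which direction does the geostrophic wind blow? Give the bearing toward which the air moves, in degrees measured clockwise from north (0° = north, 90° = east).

135°

The pressure-gradient force points toward the northeast (bearing 045°).
Geostrophic balance: in the Northern Hemisphere the Coriolis force deflects motion to the right, so the geostrophic wind blows 90° to the right of the pressure-gradient force (low pressure on the left).
Rotating 045° by 90° clockwise gives 135° — the wind blows toward the southeast.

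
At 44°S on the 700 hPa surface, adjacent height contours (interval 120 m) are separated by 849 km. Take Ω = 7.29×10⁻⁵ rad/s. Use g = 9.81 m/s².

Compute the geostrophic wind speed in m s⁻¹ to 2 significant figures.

Coriolis parameter at 44°S:
f = 2Ω sin φ = 2 × 7.29×10⁻⁵ × sin 44° = 1.01×10⁻⁴ s⁻¹
Height gradient: |∂Z/∂n| = 120 m / 849000 m = 1.41×10⁻⁴
On a pressure surface, geostrophic balance gives V_g = (g/f)|∂Z/∂n|:
V_g = 9.81 × 1.41×10⁻⁴ / 1.01×10⁻⁴ = 13.7 m/s

14 m s⁻¹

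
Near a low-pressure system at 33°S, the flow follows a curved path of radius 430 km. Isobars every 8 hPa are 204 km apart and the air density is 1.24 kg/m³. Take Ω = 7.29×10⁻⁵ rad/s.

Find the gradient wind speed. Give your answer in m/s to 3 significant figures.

Coriolis parameter at 33°S:
f = 2Ω sin φ = 2 × 7.29×10⁻⁵ × sin 33° = 7.94×10⁻⁵ s⁻¹
Pressure gradient: |∂P/∂n| = 800 Pa / 204000 m = 3.92×10⁻³ Pa/m
Geostrophic speed: V_g = |∂P/∂n|/(fρ) = 3.92×10⁻³/(7.94×10⁻⁵ × 1.24) = 39.8 m/s
Around a low, centrifugal force acts outward with Coriolis, so pressure-gradient force balances both:
(1/ρ)|∂P/∂n| = fV + V²/R  →  V² + fR·V − fR·V_g = 0
With fR = 7.94×10⁻⁵ × 430×10³ m = 34.1 m/s:
V = [−fR + √((fR)² + 4 fR V_g)]/2 = [−34.1 + √(34.1² + 4×34.1×39.8)]/2 = 23.6 m/s
Subgeostrophic (V < V_g = 39.8 m/s), as expected around a low.

23.6 m/s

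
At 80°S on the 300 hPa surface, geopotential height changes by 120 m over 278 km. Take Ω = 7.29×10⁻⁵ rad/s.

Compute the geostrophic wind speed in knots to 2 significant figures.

Coriolis parameter at 80°S:
f = 2Ω sin φ = 2 × 7.29×10⁻⁵ × sin 80° = 1.44×10⁻⁴ s⁻¹
Height gradient: |∂Z/∂n| = 120 m / 278000 m = 4.32×10⁻⁴
On a pressure surface, geostrophic balance gives V_g = (g/f)|∂Z/∂n|:
V_g = 9.81 × 4.32×10⁻⁴ / 1.44×10⁻⁴ = 29.5 m/s
Converting: 29.5 m/s × 1.944 = 57 knots

57 knots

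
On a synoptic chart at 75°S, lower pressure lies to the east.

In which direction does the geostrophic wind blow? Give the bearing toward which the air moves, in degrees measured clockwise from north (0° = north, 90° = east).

The pressure-gradient force points toward the east (bearing 090°).
Geostrophic balance: in the Southern Hemisphere the Coriolis force deflects motion to the left, so the geostrophic wind blows 90° to the left of the pressure-gradient force (low pressure on the right).
Rotating 090° by 90° counterclockwise gives 000° — the wind blows toward the north.

000°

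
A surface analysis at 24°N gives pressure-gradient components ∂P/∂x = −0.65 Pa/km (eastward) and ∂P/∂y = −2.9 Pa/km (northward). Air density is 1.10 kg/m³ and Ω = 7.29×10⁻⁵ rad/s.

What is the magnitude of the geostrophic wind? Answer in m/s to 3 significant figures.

Coriolis parameter at 24°N:
f = 2Ω sin φ = 2 × 7.29×10⁻⁵ × sin 24° = 5.93×10⁻⁵ s⁻¹
Component geostrophic relations (x east, y north):
u_g = −(1/(fρ)) ∂P/∂y,  v_g = (1/(fρ)) ∂P/∂x
u_g = −(−2.9×10⁻³)/(5.93×10⁻⁵ × 1.10) = 44.5 m/s;  v_g = (−0.65×10⁻³)/(5.93×10⁻⁵ × 1.10) = −9.96 m/s
|V_g| = √(u_g² + v_g²) = 45.6 m/s

45.6 m/s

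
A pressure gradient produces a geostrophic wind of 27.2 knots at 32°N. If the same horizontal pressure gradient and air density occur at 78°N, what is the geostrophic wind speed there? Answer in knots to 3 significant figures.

14.7 knots

With the same pressure gradient and density, V_g ∝ 1/f ∝ 1/sin φ.
V₂ = V₁ · sin φ₁ / sin φ₂ = 27.2 × sin 32° / sin 78°
V₂ = 27.2 × 0.5299/0.9781 = 14.7 knots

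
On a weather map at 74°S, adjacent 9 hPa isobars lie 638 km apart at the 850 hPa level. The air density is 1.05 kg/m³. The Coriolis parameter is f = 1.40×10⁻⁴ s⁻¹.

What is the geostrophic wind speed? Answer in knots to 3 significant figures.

Pressure gradient: |∂P/∂n| = 900 Pa / 638000 m = 1.41×10⁻³ Pa/m
Geostrophic balance (pressure-gradient force = Coriolis force):
V_g = (1/(fρ)) |∂P/∂n| = 1.41×10⁻³ / (1.40×10⁻⁴ × 1.05) = 9.60 m/s
Converting: 9.60 m/s × 1.944 = 18.7 knots

18.7 knots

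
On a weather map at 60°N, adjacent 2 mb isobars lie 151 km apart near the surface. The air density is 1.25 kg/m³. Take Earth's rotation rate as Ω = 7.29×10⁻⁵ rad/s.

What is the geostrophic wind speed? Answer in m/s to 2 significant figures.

8.4 m/s

Coriolis parameter at 60°N:
f = 2Ω sin φ = 2 × 7.29×10⁻⁵ × sin 60° = 1.26×10⁻⁴ s⁻¹
Pressure gradient: |∂P/∂n| = 200 Pa / 151000 m = 1.32×10⁻³ Pa/m
Geostrophic balance (pressure-gradient force = Coriolis force):
V_g = (1/(fρ)) |∂P/∂n| = 1.32×10⁻³ / (1.26×10⁻⁴ × 1.25) = 8.39 m/s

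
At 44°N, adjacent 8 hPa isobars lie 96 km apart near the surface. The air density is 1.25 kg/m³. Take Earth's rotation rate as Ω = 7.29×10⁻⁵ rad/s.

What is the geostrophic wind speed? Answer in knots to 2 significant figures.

Coriolis parameter at 44°N:
f = 2Ω sin φ = 2 × 7.29×10⁻⁵ × sin 44° = 1.01×10⁻⁴ s⁻¹
Pressure gradient: |∂P/∂n| = 800 Pa / 96000 m = 8.33×10⁻³ Pa/m
Geostrophic balance (pressure-gradient force = Coriolis force):
V_g = (1/(fρ)) |∂P/∂n| = 8.33×10⁻³ / (1.01×10⁻⁴ × 1.25) = 65.8 m/s
Converting: 65.8 m/s × 1.944 = 130 knots

130 knots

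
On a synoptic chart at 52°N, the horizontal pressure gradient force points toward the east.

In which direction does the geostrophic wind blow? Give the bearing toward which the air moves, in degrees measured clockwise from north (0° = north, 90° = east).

The pressure-gradient force points toward the east (bearing 090°).
Geostrophic balance: in the Northern Hemisphere the Coriolis force deflects motion to the right, so the geostrophic wind blows 90° to the right of the pressure-gradient force (low pressure on the left).
Rotating 090° by 90° clockwise gives 180° — the wind blows toward the south.

180°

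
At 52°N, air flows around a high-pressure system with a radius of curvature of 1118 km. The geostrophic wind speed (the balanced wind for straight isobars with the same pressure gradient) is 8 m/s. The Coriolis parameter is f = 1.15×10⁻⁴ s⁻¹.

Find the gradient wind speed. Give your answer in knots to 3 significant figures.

16.7 knots

Around a high, pressure-gradient force acts outward with centrifugal, so Coriolis balances both:
fV = (1/ρ)|∂P/∂n| + V²/R  →  V² − fR·V + fR·V_g = 0
With fR = 1.15×10⁻⁴ × 1118×10³ m = 129 m/s:
V = [fR − √((fR)² − 4 fR V_g)]/2 = [129 − √(129² − 4×129×8)]/2 = 8.57 m/s
Supergeostrophic (V > V_g = 8 m/s), as expected around a high.
Converting: 8.57 m/s × 1.944 = 16.7 knots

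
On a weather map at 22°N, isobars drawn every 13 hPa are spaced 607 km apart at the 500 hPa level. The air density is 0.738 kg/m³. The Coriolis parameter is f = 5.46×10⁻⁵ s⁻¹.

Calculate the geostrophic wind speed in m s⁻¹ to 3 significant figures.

Pressure gradient: |∂P/∂n| = 1300 Pa / 607000 m = 2.14×10⁻³ Pa/m
Geostrophic balance (pressure-gradient force = Coriolis force):
V_g = (1/(fρ)) |∂P/∂n| = 2.14×10⁻³ / (5.46×10⁻⁵ × 0.738) = 53.2 m/s

53.2 m s⁻¹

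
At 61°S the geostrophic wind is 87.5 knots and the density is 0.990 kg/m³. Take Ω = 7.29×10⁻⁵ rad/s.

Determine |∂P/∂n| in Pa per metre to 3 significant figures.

Coriolis parameter at 61°S:
f = 2Ω sin φ = 2 × 7.29×10⁻⁵ × sin 61° = 1.28×10⁻⁴ s⁻¹
Wind speed in SI: 87.5 knots = 45.0 m/s
Geostrophic balance rearranged: |∂P/∂n| = f ρ V_g
|∂P/∂n| = 1.28×10⁻⁴ × 0.990 × 45.0 = 5.68×10⁻³ Pa/m

5.68×10⁻³ Pa/m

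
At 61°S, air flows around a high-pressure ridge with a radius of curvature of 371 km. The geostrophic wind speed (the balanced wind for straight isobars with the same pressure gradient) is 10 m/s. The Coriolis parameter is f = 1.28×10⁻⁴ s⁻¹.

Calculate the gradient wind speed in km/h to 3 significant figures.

51.5 km/h

Around a high, pressure-gradient force acts outward with centrifugal, so Coriolis balances both:
fV = (1/ρ)|∂P/∂n| + V²/R  →  V² − fR·V + fR·V_g = 0
With fR = 1.28×10⁻⁴ × 371×10³ m = 47.5 m/s:
V = [fR − √((fR)² − 4 fR V_g)]/2 = [47.5 − √(47.5² − 4×47.5×10)]/2 = 14.3 m/s
Supergeostrophic (V > V_g = 10 m/s), as expected around a high.
Converting: 14.3 m/s × 3.6 = 51.5 km/h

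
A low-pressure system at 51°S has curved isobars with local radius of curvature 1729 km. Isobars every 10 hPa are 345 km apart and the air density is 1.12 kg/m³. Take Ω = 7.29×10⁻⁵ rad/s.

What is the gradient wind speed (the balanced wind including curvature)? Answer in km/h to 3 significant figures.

74.4 km/h

Coriolis parameter at 51°S:
f = 2Ω sin φ = 2 × 7.29×10⁻⁵ × sin 51° = 1.13×10⁻⁴ s⁻¹
Pressure gradient: |∂P/∂n| = 1000 Pa / 345000 m = 2.90×10⁻³ Pa/m
Geostrophic speed: V_g = |∂P/∂n|/(fρ) = 2.90×10⁻³/(1.13×10⁻⁴ × 1.12) = 22.8 m/s
Around a low, centrifugal force acts outward with Coriolis, so pressure-gradient force balances both:
(1/ρ)|∂P/∂n| = fV + V²/R  →  V² + fR·V − fR·V_g = 0
With fR = 1.13×10⁻⁴ × 1729×10³ m = 196 m/s:
V = [−fR + √((fR)² + 4 fR V_g)]/2 = [−196 + √(196² + 4×196×22.8)]/2 = 20.7 m/s
Subgeostrophic (V < V_g = 22.8 m/s), as expected around a low.
Converting: 20.7 m/s × 3.6 = 74.4 km/h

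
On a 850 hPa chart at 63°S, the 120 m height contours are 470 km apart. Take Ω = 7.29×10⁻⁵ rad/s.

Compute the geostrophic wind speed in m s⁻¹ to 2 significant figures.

19 m s⁻¹

Coriolis parameter at 63°S:
f = 2Ω sin φ = 2 × 7.29×10⁻⁵ × sin 63° = 1.30×10⁻⁴ s⁻¹
Height gradient: |∂Z/∂n| = 120 m / 470000 m = 2.55×10⁻⁴
On a pressure surface, geostrophic balance gives V_g = (g/f)|∂Z/∂n|:
V_g = 9.81 × 2.55×10⁻⁴ / 1.30×10⁻⁴ = 19.3 m/s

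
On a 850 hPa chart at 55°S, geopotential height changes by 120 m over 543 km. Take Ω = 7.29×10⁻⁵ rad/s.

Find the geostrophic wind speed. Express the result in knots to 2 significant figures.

35 knots

Coriolis parameter at 55°S:
f = 2Ω sin φ = 2 × 7.29×10⁻⁵ × sin 55° = 1.19×10⁻⁴ s⁻¹
Height gradient: |∂Z/∂n| = 120 m / 543000 m = 2.21×10⁻⁴
On a pressure surface, geostrophic balance gives V_g = (g/f)|∂Z/∂n|:
V_g = 9.81 × 2.21×10⁻⁴ / 1.19×10⁻⁴ = 18.2 m/s
Converting: 18.2 m/s × 1.944 = 35 knots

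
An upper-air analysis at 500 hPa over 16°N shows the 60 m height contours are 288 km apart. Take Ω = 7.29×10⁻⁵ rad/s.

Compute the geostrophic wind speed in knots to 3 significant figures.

Coriolis parameter at 16°N:
f = 2Ω sin φ = 2 × 7.29×10⁻⁵ × sin 16° = 4.02×10⁻⁵ s⁻¹
Height gradient: |∂Z/∂n| = 60 m / 288000 m = 2.08×10⁻⁴
On a pressure surface, geostrophic balance gives V_g = (g/f)|∂Z/∂n|:
V_g = 9.81 × 2.08×10⁻⁴ / 4.02×10⁻⁵ = 50.9 m/s
Converting: 50.9 m/s × 1.944 = 98.9 knots

98.9 knots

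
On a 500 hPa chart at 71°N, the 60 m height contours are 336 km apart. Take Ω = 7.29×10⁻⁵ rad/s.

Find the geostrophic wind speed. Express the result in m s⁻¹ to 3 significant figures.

12.7 m s⁻¹

Coriolis parameter at 71°N:
f = 2Ω sin φ = 2 × 7.29×10⁻⁵ × sin 71° = 1.38×10⁻⁴ s⁻¹
Height gradient: |∂Z/∂n| = 60 m / 336000 m = 1.79×10⁻⁴
On a pressure surface, geostrophic balance gives V_g = (g/f)|∂Z/∂n|:
V_g = 9.81 × 1.79×10⁻⁴ / 1.38×10⁻⁴ = 12.7 m/s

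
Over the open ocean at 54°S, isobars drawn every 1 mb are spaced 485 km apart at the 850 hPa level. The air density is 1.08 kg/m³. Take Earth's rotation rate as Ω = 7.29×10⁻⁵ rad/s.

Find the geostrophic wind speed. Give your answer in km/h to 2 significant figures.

Coriolis parameter at 54°S:
f = 2Ω sin φ = 2 × 7.29×10⁻⁵ × sin 54° = 1.18×10⁻⁴ s⁻¹
Pressure gradient: |∂P/∂n| = 100 Pa / 485000 m = 2.06×10⁻⁴ Pa/m
Geostrophic balance (pressure-gradient force = Coriolis force):
V_g = (1/(fρ)) |∂P/∂n| = 2.06×10⁻⁴ / (1.18×10⁻⁴ × 1.08) = 1.62 m/s
Converting: 1.62 m/s × 3.6 = 5.8 km/h

5.8 km/h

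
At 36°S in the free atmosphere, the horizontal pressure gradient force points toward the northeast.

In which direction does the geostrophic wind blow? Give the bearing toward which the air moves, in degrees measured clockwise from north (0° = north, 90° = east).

315°

The pressure-gradient force points toward the northeast (bearing 045°).
Geostrophic balance: in the Southern Hemisphere the Coriolis force deflects motion to the left, so the geostrophic wind blows 90° to the left of the pressure-gradient force (low pressure on the right).
Rotating 045° by 90° counterclockwise gives 315° — the wind blows toward the northwest.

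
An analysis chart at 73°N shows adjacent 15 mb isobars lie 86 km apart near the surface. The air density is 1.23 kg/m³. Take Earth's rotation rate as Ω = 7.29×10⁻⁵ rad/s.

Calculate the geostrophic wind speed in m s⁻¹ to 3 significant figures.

102 m s⁻¹

Coriolis parameter at 73°N:
f = 2Ω sin φ = 2 × 7.29×10⁻⁵ × sin 73° = 1.39×10⁻⁴ s⁻¹
Pressure gradient: |∂P/∂n| = 1500 Pa / 86000 m = 1.74×10⁻² Pa/m
Geostrophic balance (pressure-gradient force = Coriolis force):
V_g = (1/(fρ)) |∂P/∂n| = 1.74×10⁻² / (1.39×10⁻⁴ × 1.23) = 102 m/s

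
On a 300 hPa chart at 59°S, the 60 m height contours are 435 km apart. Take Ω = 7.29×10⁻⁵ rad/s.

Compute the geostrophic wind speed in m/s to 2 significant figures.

Coriolis parameter at 59°S:
f = 2Ω sin φ = 2 × 7.29×10⁻⁵ × sin 59° = 1.25×10⁻⁴ s⁻¹
Height gradient: |∂Z/∂n| = 60 m / 435000 m = 1.38×10⁻⁴
On a pressure surface, geostrophic balance gives V_g = (g/f)|∂Z/∂n|:
V_g = 9.81 × 1.38×10⁻⁴ / 1.25×10⁻⁴ = 10.8 m/s

11 m/s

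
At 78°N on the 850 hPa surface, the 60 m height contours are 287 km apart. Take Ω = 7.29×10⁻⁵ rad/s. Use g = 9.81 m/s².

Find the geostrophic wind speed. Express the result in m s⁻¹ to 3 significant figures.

14.4 m s⁻¹

Coriolis parameter at 78°N:
f = 2Ω sin φ = 2 × 7.29×10⁻⁵ × sin 78° = 1.43×10⁻⁴ s⁻¹
Height gradient: |∂Z/∂n| = 60 m / 287000 m = 2.09×10⁻⁴
On a pressure surface, geostrophic balance gives V_g = (g/f)|∂Z/∂n|:
V_g = 9.81 × 2.09×10⁻⁴ / 1.43×10⁻⁴ = 14.4 m/s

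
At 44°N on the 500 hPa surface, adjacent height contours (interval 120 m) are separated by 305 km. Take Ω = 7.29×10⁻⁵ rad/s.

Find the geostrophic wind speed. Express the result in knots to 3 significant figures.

Coriolis parameter at 44°N:
f = 2Ω sin φ = 2 × 7.29×10⁻⁵ × sin 44° = 1.01×10⁻⁴ s⁻¹
Height gradient: |∂Z/∂n| = 120 m / 305000 m = 3.93×10⁻⁴
On a pressure surface, geostrophic balance gives V_g = (g/f)|∂Z/∂n|:
V_g = 9.81 × 3.93×10⁻⁴ / 1.01×10⁻⁴ = 38.1 m/s
Converting: 38.1 m/s × 1.944 = 74.1 knots

74.1 knots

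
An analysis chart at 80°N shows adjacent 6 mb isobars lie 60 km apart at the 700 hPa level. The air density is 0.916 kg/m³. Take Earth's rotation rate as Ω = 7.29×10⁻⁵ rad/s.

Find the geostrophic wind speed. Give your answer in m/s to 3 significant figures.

76.0 m/s

Coriolis parameter at 80°N:
f = 2Ω sin φ = 2 × 7.29×10⁻⁵ × sin 80° = 1.44×10⁻⁴ s⁻¹
Pressure gradient: |∂P/∂n| = 600 Pa / 60000 m = 1.00×10⁻² Pa/m
Geostrophic balance (pressure-gradient force = Coriolis force):
V_g = (1/(fρ)) |∂P/∂n| = 1.00×10⁻² / (1.44×10⁻⁴ × 0.916) = 76.0 m/s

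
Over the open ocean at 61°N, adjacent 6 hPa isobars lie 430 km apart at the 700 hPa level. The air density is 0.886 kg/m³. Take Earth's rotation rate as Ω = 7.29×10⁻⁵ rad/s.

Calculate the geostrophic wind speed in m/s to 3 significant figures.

Coriolis parameter at 61°N:
f = 2Ω sin φ = 2 × 7.29×10⁻⁵ × sin 61° = 1.28×10⁻⁴ s⁻¹
Pressure gradient: |∂P/∂n| = 600 Pa / 430000 m = 1.40×10⁻³ Pa/m
Geostrophic balance (pressure-gradient force = Coriolis force):
V_g = (1/(fρ)) |∂P/∂n| = 1.40×10⁻³ / (1.28×10⁻⁴ × 0.886) = 12.4 m/s

12.4 m/s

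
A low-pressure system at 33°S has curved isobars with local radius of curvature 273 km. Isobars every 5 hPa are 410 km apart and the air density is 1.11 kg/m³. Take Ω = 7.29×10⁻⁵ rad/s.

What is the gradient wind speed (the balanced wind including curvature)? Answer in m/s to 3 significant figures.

Coriolis parameter at 33°S:
f = 2Ω sin φ = 2 × 7.29×10⁻⁵ × sin 33° = 7.94×10⁻⁵ s⁻¹
Pressure gradient: |∂P/∂n| = 500 Pa / 410000 m = 1.22×10⁻³ Pa/m
Geostrophic speed: V_g = |∂P/∂n|/(fρ) = 1.22×10⁻³/(7.94×10⁻⁵ × 1.11) = 13.8 m/s
Around a low, centrifugal force acts outward with Coriolis, so pressure-gradient force balances both:
(1/ρ)|∂P/∂n| = fV + V²/R  →  V² + fR·V − fR·V_g = 0
With fR = 7.94×10⁻⁵ × 273×10³ m = 21.7 m/s:
V = [−fR + √((fR)² + 4 fR V_g)]/2 = [−21.7 + √(21.7² + 4×21.7×13.8)]/2 = 9.59 m/s
Subgeostrophic (V < V_g = 13.8 m/s), as expected around a low.

9.59 m/s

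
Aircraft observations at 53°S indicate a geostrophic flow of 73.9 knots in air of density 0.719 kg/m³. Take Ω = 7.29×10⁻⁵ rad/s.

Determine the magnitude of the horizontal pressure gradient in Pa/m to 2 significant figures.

Coriolis parameter at 53°S:
f = 2Ω sin φ = 2 × 7.29×10⁻⁵ × sin 53° = 1.16×10⁻⁴ s⁻¹
Wind speed in SI: 73.9 knots = 38.0 m/s
Geostrophic balance rearranged: |∂P/∂n| = f ρ V_g
|∂P/∂n| = 1.16×10⁻⁴ × 0.719 × 38.0 = 3.18×10⁻³ Pa/m

3.2×10⁻³ Pa/m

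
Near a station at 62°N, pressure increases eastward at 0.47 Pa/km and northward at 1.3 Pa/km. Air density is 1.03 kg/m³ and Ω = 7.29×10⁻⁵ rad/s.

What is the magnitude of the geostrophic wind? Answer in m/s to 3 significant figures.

10.4 m/s

Coriolis parameter at 62°N:
f = 2Ω sin φ = 2 × 7.29×10⁻⁵ × sin 62° = 1.29×10⁻⁴ s⁻¹
Component geostrophic relations (x east, y north):
u_g = −(1/(fρ)) ∂P/∂y,  v_g = (1/(fρ)) ∂P/∂x
u_g = −(1.3×10⁻³)/(1.29×10⁻⁴ × 1.03) = −9.80 m/s;  v_g = (0.47×10⁻³)/(1.29×10⁻⁴ × 1.03) = 3.54 m/s
|V_g| = √(u_g² + v_g²) = 10.4 m/s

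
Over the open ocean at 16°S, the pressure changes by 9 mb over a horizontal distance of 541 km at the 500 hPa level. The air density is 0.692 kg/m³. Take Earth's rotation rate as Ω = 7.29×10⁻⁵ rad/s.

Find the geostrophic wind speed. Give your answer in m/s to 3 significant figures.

Coriolis parameter at 16°S:
f = 2Ω sin φ = 2 × 7.29×10⁻⁵ × sin 16° = 4.02×10⁻⁵ s⁻¹
Pressure gradient: |∂P/∂n| = 900 Pa / 541000 m = 1.66×10⁻³ Pa/m
Geostrophic balance (pressure-gradient force = Coriolis force):
V_g = (1/(fρ)) |∂P/∂n| = 1.66×10⁻³ / (4.02×10⁻⁵ × 0.692) = 59.8 m/s

59.8 m/s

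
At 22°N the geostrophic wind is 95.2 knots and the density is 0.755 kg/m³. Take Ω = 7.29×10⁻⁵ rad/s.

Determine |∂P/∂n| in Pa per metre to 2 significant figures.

Coriolis parameter at 22°N:
f = 2Ω sin φ = 2 × 7.29×10⁻⁵ × sin 22° = 5.46×10⁻⁵ s⁻¹
Wind speed in SI: 95.2 knots = 49.0 m/s
Geostrophic balance rearranged: |∂P/∂n| = f ρ V_g
|∂P/∂n| = 5.46×10⁻⁵ × 0.755 × 49.0 = 2.02×10⁻³ Pa/m

2.0×10⁻³ Pa/m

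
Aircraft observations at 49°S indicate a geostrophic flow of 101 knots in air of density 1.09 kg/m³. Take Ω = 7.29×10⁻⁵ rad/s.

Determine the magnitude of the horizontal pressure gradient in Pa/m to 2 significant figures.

Coriolis parameter at 49°S:
f = 2Ω sin φ = 2 × 7.29×10⁻⁵ × sin 49° = 1.10×10⁻⁴ s⁻¹
Wind speed in SI: 101 knots = 52.0 m/s
Geostrophic balance rearranged: |∂P/∂n| = f ρ V_g
|∂P/∂n| = 1.10×10⁻⁴ × 1.09 × 52.0 = 6.23×10⁻³ Pa/m

6.2×10⁻³ Pa/m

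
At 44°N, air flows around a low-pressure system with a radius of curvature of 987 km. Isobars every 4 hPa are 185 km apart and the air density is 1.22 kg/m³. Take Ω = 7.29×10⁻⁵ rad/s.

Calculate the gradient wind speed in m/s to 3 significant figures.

15.2 m/s

Coriolis parameter at 44°N:
f = 2Ω sin φ = 2 × 7.29×10⁻⁵ × sin 44° = 1.01×10⁻⁴ s⁻¹
Pressure gradient: |∂P/∂n| = 400 Pa / 185000 m = 2.16×10⁻³ Pa/m
Geostrophic speed: V_g = |∂P/∂n|/(fρ) = 2.16×10⁻³/(1.01×10⁻⁴ × 1.22) = 17.5 m/s
Around a low, centrifugal force acts outward with Coriolis, so pressure-gradient force balances both:
(1/ρ)|∂P/∂n| = fV + V²/R  →  V² + fR·V − fR·V_g = 0
With fR = 1.01×10⁻⁴ × 987×10³ m = 100.0 m/s:
V = [−fR + √((fR)² + 4 fR V_g)]/2 = [−100.0 + √(100.0² + 4×100.0×17.5)]/2 = 15.2 m/s
Subgeostrophic (V < V_g = 17.5 m/s), as expected around a low.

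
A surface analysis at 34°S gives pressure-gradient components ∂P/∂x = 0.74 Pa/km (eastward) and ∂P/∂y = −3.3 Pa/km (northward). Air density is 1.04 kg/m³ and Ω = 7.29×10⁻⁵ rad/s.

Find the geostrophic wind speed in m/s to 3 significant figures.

Coriolis parameter at 34°S:
f = 2Ω sin φ = 2 × 7.29×10⁻⁵ × sin 34° = 8.15×10⁻⁵ s⁻¹
In the Southern Hemisphere f is negative: f = −8.15×10⁻⁵ s⁻¹.
Component geostrophic relations (x east, y north):
u_g = −(1/(fρ)) ∂P/∂y,  v_g = (1/(fρ)) ∂P/∂x
u_g = −(−3.3×10⁻³)/(−8.15×10⁻⁵ × 1.04) = −38.9 m/s;  v_g = (0.74×10⁻³)/(−8.15×10⁻⁵ × 1.04) = −8.73 m/s
|V_g| = √(u_g² + v_g²) = 39.9 m/s

39.9 m/s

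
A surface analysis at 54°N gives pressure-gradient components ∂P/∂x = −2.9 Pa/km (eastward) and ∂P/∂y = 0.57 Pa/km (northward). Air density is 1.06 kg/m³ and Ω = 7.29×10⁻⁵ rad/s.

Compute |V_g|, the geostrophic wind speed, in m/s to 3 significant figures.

Coriolis parameter at 54°N:
f = 2Ω sin φ = 2 × 7.29×10⁻⁵ × sin 54° = 1.18×10⁻⁴ s⁻¹
Component geostrophic relations (x east, y north):
u_g = −(1/(fρ)) ∂P/∂y,  v_g = (1/(fρ)) ∂P/∂x
u_g = −(0.57×10⁻³)/(1.18×10⁻⁴ × 1.06) = −4.56 m/s;  v_g = (−2.9×10⁻³)/(1.18×10⁻⁴ × 1.06) = −23.2 m/s
|V_g| = √(u_g² + v_g²) = 23.6 m/s

23.6 m/s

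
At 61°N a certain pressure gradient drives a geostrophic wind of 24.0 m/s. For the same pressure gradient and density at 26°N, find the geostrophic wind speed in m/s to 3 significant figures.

47.9 m/s

With the same pressure gradient and density, V_g ∝ 1/f ∝ 1/sin φ.
V₂ = V₁ · sin φ₁ / sin φ₂ = 24.0 × sin 61° / sin 26°
V₂ = 24.0 × 0.8746/0.4384 = 47.9 m/s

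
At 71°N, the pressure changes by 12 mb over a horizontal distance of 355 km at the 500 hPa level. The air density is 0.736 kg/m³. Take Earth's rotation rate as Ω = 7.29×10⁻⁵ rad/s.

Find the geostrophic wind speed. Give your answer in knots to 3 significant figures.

Coriolis parameter at 71°N:
f = 2Ω sin φ = 2 × 7.29×10⁻⁵ × sin 71° = 1.38×10⁻⁴ s⁻¹
Pressure gradient: |∂P/∂n| = 1200 Pa / 355000 m = 3.38×10⁻³ Pa/m
Geostrophic balance (pressure-gradient force = Coriolis force):
V_g = (1/(fρ)) |∂P/∂n| = 3.38×10⁻³ / (1.38×10⁻⁴ × 0.736) = 33.3 m/s
Converting: 33.3 m/s × 1.944 = 64.8 knots

64.8 knots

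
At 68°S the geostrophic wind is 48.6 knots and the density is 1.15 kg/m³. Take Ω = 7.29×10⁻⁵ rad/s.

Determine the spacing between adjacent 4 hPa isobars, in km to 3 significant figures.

Coriolis parameter at 68°S:
f = 2Ω sin φ = 2 × 7.29×10⁻⁵ × sin 68° = 1.35×10⁻⁴ s⁻¹
Wind speed in SI: 48.6 knots = 25.0 m/s
Geostrophic balance rearranged: |∂P/∂n| = f ρ V_g
|∂P/∂n| = 1.35×10⁻⁴ × 1.15 × 25.0 = 3.89×10⁻³ Pa/m
Isobar spacing: Δn = ΔP/|∂P/∂n| = 400 Pa / 3.89×10⁻³ Pa/m = 102912 m ≈ 103 km

103 km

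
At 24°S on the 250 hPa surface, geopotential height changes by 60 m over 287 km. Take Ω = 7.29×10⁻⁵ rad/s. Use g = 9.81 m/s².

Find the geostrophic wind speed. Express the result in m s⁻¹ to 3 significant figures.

34.6 m s⁻¹

Coriolis parameter at 24°S:
f = 2Ω sin φ = 2 × 7.29×10⁻⁵ × sin 24° = 5.93×10⁻⁵ s⁻¹
Height gradient: |∂Z/∂n| = 60 m / 287000 m = 2.09×10⁻⁴
On a pressure surface, geostrophic balance gives V_g = (g/f)|∂Z/∂n|:
V_g = 9.81 × 2.09×10⁻⁴ / 5.93×10⁻⁵ = 34.6 m/s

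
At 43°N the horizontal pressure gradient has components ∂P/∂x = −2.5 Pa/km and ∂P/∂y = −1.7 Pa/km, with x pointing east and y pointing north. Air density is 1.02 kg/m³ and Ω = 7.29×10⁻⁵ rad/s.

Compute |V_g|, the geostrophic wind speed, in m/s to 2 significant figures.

Coriolis parameter at 43°N:
f = 2Ω sin φ = 2 × 7.29×10⁻⁵ × sin 43° = 9.94×10⁻⁵ s⁻¹
Component geostrophic relations (x east, y north):
u_g = −(1/(fρ)) ∂P/∂y,  v_g = (1/(fρ)) ∂P/∂x
u_g = −(−1.7×10⁻³)/(9.94×10⁻⁵ × 1.02) = 16.8 m/s;  v_g = (−2.5×10⁻³)/(9.94×10⁻⁵ × 1.02) = −24.6 m/s
|V_g| = √(u_g² + v_g²) = 29.8 m/s

30 m/s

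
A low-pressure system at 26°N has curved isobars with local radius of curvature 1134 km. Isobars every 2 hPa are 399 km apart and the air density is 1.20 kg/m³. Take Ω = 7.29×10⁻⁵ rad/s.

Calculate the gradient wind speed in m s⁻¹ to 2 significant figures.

Coriolis parameter at 26°N:
f = 2Ω sin φ = 2 × 7.29×10⁻⁵ × sin 26° = 6.39×10⁻⁵ s⁻¹
Pressure gradient: |∂P/∂n| = 200 Pa / 399000 m = 5.01×10⁻⁴ Pa/m
Geostrophic speed: V_g = |∂P/∂n|/(fρ) = 5.01×10⁻⁴/(6.39×10⁻⁵ × 1.20) = 6.54 m/s
Around a low, centrifugal force acts outward with Coriolis, so pressure-gradient force balances both:
(1/ρ)|∂P/∂n| = fV + V²/R  →  V² + fR·V − fR·V_g = 0
With fR = 6.39×10⁻⁵ × 1134×10³ m = 72.5 m/s:
V = [−fR + √((fR)² + 4 fR V_g)]/2 = [−72.5 + √(72.5² + 4×72.5×6.54)]/2 = 6.03 m/s
Subgeostrophic (V < V_g = 6.54 m/s), as expected around a low.

6.0 m s⁻¹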